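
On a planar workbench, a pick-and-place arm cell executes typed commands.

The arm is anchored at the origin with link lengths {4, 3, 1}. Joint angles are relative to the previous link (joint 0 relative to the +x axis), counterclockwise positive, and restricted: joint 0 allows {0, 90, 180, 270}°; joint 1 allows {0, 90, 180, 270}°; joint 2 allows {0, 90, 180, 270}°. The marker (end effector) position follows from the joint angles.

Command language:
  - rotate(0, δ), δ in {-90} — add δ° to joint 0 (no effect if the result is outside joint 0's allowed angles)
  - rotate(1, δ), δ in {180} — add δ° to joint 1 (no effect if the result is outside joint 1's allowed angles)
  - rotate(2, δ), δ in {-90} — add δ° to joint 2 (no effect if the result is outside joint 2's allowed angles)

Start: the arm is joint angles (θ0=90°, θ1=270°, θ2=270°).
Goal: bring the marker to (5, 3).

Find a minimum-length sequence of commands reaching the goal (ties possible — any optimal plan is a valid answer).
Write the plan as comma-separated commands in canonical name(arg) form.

from: joint angles (θ0=90°, θ1=270°, θ2=270°)
t=1 rotate(1, 180) ⇒ joint angles (θ0=90°, θ1=90°, θ2=270°)
t=2 rotate(0, -90) ⇒ joint angles (θ0=0°, θ1=90°, θ2=270°)
no 1-step plan works, so 2 is optimal.

rotate(1, 180), rotate(0, -90)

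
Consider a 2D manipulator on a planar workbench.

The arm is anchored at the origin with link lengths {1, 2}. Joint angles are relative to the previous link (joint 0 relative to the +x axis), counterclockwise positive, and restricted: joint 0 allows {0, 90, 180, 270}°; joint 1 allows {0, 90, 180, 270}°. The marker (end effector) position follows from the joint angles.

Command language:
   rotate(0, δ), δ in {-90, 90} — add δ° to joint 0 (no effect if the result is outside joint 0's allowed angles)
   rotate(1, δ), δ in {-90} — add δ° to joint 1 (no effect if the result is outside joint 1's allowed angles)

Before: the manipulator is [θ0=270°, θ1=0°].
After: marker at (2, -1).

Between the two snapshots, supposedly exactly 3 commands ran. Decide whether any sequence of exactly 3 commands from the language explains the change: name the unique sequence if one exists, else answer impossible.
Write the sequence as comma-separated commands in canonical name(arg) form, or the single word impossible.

start: [θ0=270°, θ1=0°]
[1] after rotate(1, -90): [θ0=270°, θ1=270°]
[2] after rotate(1, -90): [θ0=270°, θ1=180°]
[3] after rotate(1, -90): [θ0=270°, θ1=90°]
no other 3-command option fits: unique.

rotate(1, -90), rotate(1, -90), rotate(1, -90)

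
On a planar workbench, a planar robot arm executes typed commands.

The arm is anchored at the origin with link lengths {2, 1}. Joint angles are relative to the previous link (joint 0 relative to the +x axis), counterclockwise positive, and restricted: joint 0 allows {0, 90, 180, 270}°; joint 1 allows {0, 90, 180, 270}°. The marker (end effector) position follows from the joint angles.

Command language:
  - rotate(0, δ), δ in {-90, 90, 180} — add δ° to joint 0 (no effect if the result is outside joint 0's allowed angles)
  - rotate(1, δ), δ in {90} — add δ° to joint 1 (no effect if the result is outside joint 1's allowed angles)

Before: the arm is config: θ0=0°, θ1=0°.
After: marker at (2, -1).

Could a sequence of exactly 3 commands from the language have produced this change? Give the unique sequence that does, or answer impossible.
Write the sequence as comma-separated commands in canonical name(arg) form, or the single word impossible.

rotate(1, 90), rotate(1, 90), rotate(1, 90)

t0: config: θ0=0°, θ1=0°
1. rotate(1, 90) → config: θ0=0°, θ1=90°
2. rotate(1, 90) → config: θ0=0°, θ1=180°
3. rotate(1, 90) → config: θ0=0°, θ1=270°
no other 3-command option fits: unique.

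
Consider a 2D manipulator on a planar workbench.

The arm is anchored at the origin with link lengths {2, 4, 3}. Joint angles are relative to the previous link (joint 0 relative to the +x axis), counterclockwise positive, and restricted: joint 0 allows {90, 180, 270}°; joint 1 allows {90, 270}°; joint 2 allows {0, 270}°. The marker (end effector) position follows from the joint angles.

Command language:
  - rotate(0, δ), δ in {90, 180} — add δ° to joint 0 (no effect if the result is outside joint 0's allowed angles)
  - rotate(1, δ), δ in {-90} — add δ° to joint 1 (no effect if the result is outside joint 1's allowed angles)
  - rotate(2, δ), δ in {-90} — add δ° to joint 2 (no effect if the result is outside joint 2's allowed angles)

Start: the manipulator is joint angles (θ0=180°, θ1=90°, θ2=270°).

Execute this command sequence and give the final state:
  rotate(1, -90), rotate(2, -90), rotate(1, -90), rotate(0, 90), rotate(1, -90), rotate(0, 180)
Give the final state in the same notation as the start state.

start: joint angles (θ0=180°, θ1=90°, θ2=270°)
1. rotate(1, -90) → joint angles (θ0=180°, θ1=90°, θ2=270°)
2. rotate(2, -90) → joint angles (θ0=180°, θ1=90°, θ2=270°)
3. rotate(1, -90) → joint angles (θ0=180°, θ1=90°, θ2=270°)
4. rotate(0, 90) → joint angles (θ0=270°, θ1=90°, θ2=270°)
5. rotate(1, -90) → joint angles (θ0=270°, θ1=90°, θ2=270°)
6. rotate(0, 180) → joint angles (θ0=90°, θ1=90°, θ2=270°)

joint angles (θ0=90°, θ1=90°, θ2=270°)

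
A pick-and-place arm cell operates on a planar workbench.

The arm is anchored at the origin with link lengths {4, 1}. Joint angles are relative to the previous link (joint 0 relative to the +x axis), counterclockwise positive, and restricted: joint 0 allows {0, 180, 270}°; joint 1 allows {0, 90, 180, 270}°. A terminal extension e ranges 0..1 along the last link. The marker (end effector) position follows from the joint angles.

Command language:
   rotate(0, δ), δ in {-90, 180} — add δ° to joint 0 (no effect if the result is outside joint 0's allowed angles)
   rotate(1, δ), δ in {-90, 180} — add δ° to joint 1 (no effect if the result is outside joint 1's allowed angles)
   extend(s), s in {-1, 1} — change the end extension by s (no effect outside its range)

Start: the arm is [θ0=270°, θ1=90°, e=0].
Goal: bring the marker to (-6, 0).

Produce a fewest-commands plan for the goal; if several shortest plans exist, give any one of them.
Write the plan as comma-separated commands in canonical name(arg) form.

rotate(1, -90), rotate(0, -90), extend(1)

t0: [θ0=270°, θ1=90°, e=0]
t=1 rotate(1, -90) ⇒ [θ0=270°, θ1=0°, e=0]
t=2 rotate(0, -90) ⇒ [θ0=180°, θ1=0°, e=0]
t=3 extend(1) ⇒ [θ0=180°, θ1=0°, e=1]
shorter routes all fall short; 3 is best.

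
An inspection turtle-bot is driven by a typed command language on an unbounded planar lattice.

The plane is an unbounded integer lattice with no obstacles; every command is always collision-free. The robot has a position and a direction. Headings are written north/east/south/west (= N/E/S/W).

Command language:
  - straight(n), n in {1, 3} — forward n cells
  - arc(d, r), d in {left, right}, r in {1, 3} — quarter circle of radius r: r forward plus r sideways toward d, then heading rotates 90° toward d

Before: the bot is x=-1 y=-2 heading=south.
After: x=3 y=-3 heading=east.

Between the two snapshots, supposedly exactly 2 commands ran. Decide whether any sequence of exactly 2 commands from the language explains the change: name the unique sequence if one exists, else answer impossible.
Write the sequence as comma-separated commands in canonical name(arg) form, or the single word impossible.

key: cell and facing (now E) both changed — the 2 commands mix motion and turning
start: x=-1 y=-2 heading=south
step 1 (arc(left, 1)): x=0 y=-3 heading=east
step 2 (straight(3)): x=3 y=-3 heading=east
all 36 alternatives checked — unique.

arc(left, 1), straight(3)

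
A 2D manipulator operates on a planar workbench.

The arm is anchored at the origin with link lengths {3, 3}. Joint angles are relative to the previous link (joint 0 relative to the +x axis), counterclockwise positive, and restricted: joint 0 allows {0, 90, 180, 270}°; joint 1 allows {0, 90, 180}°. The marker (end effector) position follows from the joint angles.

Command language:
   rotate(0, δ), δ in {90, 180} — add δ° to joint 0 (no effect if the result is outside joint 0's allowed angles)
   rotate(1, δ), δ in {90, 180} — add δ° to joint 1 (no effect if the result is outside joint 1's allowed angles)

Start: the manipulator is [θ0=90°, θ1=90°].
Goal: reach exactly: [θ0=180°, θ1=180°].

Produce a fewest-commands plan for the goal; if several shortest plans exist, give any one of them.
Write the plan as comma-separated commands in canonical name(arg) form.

from: [θ0=90°, θ1=90°]
1. rotate(1, 90) → [θ0=90°, θ1=180°]
2. rotate(0, 90) → [θ0=180°, θ1=180°]
minimal: 2 command(s), checked below 2.

rotate(1, 90), rotate(0, 90)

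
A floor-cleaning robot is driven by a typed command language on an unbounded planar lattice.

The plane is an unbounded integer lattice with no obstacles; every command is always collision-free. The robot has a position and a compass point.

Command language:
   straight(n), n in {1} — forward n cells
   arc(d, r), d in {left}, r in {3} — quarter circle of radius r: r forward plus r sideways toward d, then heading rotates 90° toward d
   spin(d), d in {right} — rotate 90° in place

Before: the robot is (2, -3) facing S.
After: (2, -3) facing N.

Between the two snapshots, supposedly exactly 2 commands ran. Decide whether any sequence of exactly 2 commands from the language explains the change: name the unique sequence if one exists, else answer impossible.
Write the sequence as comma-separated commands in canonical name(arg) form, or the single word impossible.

key: (2,-3) unmoved — no command in the sequence translates
from: (2, -3) facing S
1. spin(right) → (2, -3) facing W
2. spin(right) → (2, -3) facing N
all 9 alternatives checked — unique.

spin(right), spin(right)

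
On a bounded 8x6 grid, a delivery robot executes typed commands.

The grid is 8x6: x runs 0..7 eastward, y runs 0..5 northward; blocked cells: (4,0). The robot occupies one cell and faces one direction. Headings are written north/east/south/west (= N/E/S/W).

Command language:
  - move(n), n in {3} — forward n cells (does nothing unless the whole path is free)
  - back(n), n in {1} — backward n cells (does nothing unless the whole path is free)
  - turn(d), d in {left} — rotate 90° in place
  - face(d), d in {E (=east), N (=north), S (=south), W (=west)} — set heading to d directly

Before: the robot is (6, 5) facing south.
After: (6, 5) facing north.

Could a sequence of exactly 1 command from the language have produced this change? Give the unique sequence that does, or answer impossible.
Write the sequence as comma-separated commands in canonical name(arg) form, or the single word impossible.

key: (6,5) unchanged — the single command moves nothing
initial: (6, 5) facing south
[1] after face(N): (6, 5) facing north
no other 1-command option fits: unique.

face(N)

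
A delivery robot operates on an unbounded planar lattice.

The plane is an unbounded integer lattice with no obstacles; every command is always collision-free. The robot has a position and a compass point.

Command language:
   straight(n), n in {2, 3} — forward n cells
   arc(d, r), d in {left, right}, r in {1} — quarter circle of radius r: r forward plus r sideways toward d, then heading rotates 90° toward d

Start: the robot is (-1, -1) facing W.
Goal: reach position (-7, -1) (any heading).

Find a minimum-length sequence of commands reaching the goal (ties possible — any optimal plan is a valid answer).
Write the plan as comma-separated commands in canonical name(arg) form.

straight(3), straight(3)

from: (-1, -1) facing W
t=1 straight(3) ⇒ (-4, -1) facing W
t=2 straight(3) ⇒ (-7, -1) facing W
minimal: 2 command(s), checked below 2.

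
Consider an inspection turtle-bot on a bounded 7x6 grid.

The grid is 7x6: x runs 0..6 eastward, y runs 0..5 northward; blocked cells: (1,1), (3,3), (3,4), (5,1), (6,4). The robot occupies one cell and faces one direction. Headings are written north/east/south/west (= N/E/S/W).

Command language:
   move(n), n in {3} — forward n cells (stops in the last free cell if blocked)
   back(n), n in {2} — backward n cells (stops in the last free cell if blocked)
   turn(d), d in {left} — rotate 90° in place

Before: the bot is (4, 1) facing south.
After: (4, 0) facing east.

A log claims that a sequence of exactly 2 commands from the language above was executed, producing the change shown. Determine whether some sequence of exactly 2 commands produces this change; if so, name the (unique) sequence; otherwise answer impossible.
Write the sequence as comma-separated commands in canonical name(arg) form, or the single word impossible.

move(3), turn(left)

key: running turn(left) before move(3) would end elsewhere — order is forced
begin: (4, 1) facing south
step 1 (move(3)): (4, 0) facing south
step 2 (turn(left)): (4, 0) facing east
all 9 alternatives checked — unique.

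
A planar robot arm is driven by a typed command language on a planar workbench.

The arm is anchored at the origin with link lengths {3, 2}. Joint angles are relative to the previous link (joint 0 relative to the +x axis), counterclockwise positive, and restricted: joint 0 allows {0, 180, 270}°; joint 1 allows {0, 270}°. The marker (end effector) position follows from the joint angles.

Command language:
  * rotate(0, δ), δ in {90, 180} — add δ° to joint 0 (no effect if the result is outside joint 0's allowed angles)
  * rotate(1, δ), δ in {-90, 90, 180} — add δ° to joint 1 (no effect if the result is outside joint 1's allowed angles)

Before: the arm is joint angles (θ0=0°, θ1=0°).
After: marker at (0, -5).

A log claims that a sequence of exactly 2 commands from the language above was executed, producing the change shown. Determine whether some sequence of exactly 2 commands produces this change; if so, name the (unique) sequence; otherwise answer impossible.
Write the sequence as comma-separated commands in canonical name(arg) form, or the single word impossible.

key: running rotate(0, 90) before rotate(0, 180) would end elsewhere — order is forced
begin: joint angles (θ0=0°, θ1=0°)
t=1 rotate(0, 180) ⇒ joint angles (θ0=180°, θ1=0°)
t=2 rotate(0, 90) ⇒ joint angles (θ0=270°, θ1=0°)
no rival 2-sequence matches.

rotate(0, 180), rotate(0, 90)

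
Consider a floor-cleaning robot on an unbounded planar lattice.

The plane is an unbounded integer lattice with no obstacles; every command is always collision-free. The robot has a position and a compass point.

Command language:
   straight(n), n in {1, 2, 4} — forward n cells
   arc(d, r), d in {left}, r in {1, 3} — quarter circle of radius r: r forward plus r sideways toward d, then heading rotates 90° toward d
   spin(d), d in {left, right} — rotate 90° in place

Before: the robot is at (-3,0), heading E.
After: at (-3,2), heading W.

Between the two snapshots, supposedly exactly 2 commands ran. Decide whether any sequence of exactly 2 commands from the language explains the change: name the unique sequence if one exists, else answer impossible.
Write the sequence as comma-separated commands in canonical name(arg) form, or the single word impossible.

key: cell and facing (now W) both changed — the 2 commands mix motion and turning
from: at (-3,0), heading E
t=1 arc(left, 1) ⇒ at (-2,1), heading N
t=2 arc(left, 1) ⇒ at (-3,2), heading W
uniquely the one of 49 2-step routes that fits.

arc(left, 1), arc(left, 1)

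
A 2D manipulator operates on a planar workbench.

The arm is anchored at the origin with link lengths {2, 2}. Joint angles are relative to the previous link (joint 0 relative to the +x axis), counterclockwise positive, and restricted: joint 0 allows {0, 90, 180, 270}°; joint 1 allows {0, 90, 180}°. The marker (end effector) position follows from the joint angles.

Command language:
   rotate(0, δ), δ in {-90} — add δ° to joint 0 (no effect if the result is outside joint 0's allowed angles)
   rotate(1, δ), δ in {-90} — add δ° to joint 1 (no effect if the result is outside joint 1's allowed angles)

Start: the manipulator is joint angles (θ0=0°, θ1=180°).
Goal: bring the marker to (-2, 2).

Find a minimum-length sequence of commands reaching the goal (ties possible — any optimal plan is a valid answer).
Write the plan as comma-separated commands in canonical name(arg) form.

rotate(1, -90), rotate(0, -90), rotate(0, -90), rotate(0, -90)

initial: joint angles (θ0=0°, θ1=180°)
1. rotate(1, -90) → joint angles (θ0=0°, θ1=90°)
2. rotate(0, -90) → joint angles (θ0=270°, θ1=90°)
3. rotate(0, -90) → joint angles (θ0=180°, θ1=90°)
4. rotate(0, -90) → joint angles (θ0=90°, θ1=90°)
shorter routes all fall short; 4 is best.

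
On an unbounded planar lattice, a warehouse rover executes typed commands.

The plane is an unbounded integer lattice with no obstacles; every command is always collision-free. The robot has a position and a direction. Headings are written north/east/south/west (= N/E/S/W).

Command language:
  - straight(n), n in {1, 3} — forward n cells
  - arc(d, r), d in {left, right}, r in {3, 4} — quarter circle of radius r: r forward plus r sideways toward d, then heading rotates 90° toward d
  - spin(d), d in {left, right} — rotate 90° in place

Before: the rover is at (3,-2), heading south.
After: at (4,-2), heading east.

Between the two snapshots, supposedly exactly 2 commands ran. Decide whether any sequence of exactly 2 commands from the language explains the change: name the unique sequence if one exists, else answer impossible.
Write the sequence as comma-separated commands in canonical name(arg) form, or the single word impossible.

spin(left), straight(1)

key: running straight(1) before spin(left) would end elsewhere — order is forced
initial: at (3,-2), heading south
1. spin(left) → at (3,-2), heading east
2. straight(1) → at (4,-2), heading east
uniquely the one of 64 2-step routes that fits.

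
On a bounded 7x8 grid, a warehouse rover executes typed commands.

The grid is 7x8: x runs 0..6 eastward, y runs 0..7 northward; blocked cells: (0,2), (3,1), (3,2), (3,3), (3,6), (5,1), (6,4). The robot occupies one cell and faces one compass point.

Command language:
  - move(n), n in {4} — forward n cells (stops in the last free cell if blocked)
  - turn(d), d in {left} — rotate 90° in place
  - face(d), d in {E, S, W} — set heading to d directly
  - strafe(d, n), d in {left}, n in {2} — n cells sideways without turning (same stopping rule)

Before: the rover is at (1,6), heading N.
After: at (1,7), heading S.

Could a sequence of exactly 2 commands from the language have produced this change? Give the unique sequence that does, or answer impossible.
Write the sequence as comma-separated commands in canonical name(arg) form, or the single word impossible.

key: order matters: swapping move(4) and face(S) lands elsewhere
from: at (1,6), heading N
step 1 (move(4)): at (1,7), heading N
step 2 (face(S)): at (1,7), heading S
uniquely the one of 36 2-step routes that fits.

move(4), face(S)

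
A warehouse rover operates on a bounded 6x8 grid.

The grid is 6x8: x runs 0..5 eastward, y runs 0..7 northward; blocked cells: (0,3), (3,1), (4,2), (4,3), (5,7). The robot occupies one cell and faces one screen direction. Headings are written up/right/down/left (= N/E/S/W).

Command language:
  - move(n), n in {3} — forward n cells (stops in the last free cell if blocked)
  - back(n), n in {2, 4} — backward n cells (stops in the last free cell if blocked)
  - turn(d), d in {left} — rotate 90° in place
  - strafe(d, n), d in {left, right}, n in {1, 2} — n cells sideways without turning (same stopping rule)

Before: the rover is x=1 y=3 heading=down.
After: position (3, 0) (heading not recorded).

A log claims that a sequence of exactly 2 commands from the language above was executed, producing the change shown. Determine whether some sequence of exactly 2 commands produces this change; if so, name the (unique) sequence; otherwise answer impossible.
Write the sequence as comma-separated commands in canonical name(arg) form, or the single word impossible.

move(3), strafe(left, 2)

key: order matters: swapping move(3) and strafe(left, 2) lands elsewhere
t0: x=1 y=3 heading=down
1. move(3) → x=1 y=0 heading=down
2. strafe(left, 2) → x=3 y=0 heading=down
uniquely the one of 64 2-step routes that fits.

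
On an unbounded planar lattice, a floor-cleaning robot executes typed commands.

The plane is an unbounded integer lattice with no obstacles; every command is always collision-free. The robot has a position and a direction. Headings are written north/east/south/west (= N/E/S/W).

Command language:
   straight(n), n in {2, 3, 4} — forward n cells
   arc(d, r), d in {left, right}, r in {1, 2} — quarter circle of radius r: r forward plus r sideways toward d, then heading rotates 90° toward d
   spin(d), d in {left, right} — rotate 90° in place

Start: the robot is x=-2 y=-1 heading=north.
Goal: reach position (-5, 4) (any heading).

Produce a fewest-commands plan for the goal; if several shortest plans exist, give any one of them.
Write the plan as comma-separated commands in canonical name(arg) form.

arc(left, 2), arc(right, 1), straight(2)

start: x=-2 y=-1 heading=north
[1] after arc(left, 2): x=-4 y=1 heading=west
[2] after arc(right, 1): x=-5 y=2 heading=north
[3] after straight(2): x=-5 y=4 heading=north
minimal: 3 command(s), checked below 3.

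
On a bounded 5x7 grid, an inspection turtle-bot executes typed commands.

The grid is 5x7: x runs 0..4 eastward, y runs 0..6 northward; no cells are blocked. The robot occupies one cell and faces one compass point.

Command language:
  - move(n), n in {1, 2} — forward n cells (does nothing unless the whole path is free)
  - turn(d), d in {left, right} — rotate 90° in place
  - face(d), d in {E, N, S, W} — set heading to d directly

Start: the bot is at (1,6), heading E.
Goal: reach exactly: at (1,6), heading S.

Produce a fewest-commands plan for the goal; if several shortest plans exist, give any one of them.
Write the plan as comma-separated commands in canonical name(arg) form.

turn(right)

start: at (1,6), heading E
t=1 turn(right) ⇒ at (1,6), heading S
no 0-step plan works, so 1 is optimal.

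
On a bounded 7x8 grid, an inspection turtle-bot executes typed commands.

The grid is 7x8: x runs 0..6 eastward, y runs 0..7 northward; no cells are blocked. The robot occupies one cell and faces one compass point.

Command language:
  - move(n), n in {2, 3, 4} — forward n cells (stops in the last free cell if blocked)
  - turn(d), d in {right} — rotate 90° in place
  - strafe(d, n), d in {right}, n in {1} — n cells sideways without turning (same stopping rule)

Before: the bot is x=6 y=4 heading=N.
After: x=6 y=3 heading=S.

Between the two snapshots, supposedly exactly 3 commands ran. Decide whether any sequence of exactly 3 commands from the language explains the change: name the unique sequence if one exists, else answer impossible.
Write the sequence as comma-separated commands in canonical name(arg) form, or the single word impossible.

turn(right), strafe(right, 1), turn(right)

key: cell and facing (now S) both changed — the 3 commands mix motion and turning
from: x=6 y=4 heading=N
step 1 (turn(right)): x=6 y=4 heading=E
step 2 (strafe(right, 1)): x=6 y=3 heading=E
step 3 (turn(right)): x=6 y=3 heading=S
uniquely the one of 125 3-step routes that fits.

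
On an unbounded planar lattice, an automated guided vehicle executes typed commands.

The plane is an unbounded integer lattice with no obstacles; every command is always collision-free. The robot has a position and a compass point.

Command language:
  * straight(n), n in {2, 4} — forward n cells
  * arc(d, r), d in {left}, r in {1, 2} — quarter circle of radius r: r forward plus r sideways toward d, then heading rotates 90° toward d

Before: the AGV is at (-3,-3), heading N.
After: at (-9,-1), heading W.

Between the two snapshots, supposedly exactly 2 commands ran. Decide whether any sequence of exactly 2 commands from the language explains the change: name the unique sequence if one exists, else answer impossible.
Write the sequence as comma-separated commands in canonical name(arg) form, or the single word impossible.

key: running straight(4) before arc(left, 2) would end elsewhere — order is forced
initial: at (-3,-3), heading N
1. arc(left, 2) → at (-5,-1), heading W
2. straight(4) → at (-9,-1), heading W
all 16 alternatives checked — unique.

arc(left, 2), straight(4)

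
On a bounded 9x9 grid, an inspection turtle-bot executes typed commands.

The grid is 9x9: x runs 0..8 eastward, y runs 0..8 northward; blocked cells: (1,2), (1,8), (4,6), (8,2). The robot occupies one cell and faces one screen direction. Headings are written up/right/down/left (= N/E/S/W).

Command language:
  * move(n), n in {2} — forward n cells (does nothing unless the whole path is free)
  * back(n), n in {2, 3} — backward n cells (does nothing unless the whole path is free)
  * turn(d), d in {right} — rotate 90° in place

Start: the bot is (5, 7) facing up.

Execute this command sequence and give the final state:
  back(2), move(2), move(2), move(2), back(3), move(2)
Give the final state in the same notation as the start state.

from: (5, 7) facing up
t=1 back(2) ⇒ (5, 5) facing up
t=2 move(2) ⇒ (5, 7) facing up
t=3 move(2) ⇒ (5, 7) facing up
t=4 move(2) ⇒ (5, 7) facing up
t=5 back(3) ⇒ (5, 4) facing up
t=6 move(2) ⇒ (5, 6) facing up

(5, 6) facing up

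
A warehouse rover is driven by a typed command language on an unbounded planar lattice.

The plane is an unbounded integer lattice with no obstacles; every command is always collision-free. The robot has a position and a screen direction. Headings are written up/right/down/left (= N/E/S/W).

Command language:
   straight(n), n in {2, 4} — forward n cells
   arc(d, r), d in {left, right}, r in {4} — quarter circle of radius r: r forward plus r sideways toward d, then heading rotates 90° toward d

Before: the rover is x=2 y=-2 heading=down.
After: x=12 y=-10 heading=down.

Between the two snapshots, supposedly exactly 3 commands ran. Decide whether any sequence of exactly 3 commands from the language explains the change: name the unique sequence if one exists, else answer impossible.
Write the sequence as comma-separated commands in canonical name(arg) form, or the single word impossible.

key: running arc(right, 4) before arc(left, 4) would end elsewhere — order is forced
begin: x=2 y=-2 heading=down
t=1 arc(left, 4) ⇒ x=6 y=-6 heading=right
t=2 straight(2) ⇒ x=8 y=-6 heading=right
t=3 arc(right, 4) ⇒ x=12 y=-10 heading=down
no other 3-command option fits: unique.

arc(left, 4), straight(2), arc(right, 4)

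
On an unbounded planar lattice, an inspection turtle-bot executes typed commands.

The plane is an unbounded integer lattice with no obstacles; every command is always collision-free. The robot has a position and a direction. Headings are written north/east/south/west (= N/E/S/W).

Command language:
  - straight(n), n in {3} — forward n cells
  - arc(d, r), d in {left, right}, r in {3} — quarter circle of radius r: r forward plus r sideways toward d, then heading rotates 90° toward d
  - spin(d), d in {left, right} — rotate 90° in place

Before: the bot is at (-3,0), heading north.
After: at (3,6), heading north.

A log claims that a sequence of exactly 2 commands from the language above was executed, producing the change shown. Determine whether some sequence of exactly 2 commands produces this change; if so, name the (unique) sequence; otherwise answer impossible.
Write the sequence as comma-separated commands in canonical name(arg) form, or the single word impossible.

key: still facing N at the end — net rotation zero over 2 steps
t0: at (-3,0), heading north
step 1 (arc(right, 3)): at (0,3), heading east
step 2 (arc(left, 3)): at (3,6), heading north
no rival 2-sequence matches.

arc(right, 3), arc(left, 3)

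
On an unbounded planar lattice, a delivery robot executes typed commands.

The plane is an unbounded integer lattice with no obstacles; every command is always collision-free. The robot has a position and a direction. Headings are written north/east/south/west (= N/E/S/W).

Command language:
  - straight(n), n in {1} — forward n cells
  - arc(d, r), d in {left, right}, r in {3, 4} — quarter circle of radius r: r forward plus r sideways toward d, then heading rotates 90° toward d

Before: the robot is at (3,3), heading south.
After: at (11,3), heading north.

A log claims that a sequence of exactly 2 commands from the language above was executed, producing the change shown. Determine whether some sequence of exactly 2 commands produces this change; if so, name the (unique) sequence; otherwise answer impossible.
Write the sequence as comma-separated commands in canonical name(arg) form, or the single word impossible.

key: cell and facing (now N) both changed — the 2 commands mix motion and turning
t0: at (3,3), heading south
1. arc(left, 4) → at (7,-1), heading east
2. arc(left, 4) → at (11,3), heading north
no rival 2-sequence matches.

arc(left, 4), arc(left, 4)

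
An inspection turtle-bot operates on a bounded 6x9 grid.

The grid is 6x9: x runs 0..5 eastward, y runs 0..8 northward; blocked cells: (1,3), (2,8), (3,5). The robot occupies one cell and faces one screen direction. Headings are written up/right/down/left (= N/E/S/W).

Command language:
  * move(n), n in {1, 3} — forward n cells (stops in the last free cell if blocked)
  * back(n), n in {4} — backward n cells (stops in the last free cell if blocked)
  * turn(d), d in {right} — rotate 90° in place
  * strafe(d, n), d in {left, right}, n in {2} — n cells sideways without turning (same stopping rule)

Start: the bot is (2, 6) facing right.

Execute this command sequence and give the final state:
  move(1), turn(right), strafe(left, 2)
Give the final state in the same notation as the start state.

t0: (2, 6) facing right
1. move(1) → (3, 6) facing right
2. turn(right) → (3, 6) facing down
3. strafe(left, 2) → (5, 6) facing down

(5, 6) facing down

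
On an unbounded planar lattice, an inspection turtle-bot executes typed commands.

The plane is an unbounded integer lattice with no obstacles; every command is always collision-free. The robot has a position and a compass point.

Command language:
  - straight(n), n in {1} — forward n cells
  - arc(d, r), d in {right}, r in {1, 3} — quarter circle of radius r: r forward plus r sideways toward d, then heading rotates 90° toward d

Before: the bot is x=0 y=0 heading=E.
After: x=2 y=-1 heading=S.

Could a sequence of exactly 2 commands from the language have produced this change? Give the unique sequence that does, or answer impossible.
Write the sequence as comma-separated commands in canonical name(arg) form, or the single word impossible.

straight(1), arc(right, 1)

key: position moved to (2,-1) AND the heading swung to S — translation plus rotation needed
t0: x=0 y=0 heading=E
1. straight(1) → x=1 y=0 heading=E
2. arc(right, 1) → x=2 y=-1 heading=S
uniquely the one of 9 2-step routes that fits.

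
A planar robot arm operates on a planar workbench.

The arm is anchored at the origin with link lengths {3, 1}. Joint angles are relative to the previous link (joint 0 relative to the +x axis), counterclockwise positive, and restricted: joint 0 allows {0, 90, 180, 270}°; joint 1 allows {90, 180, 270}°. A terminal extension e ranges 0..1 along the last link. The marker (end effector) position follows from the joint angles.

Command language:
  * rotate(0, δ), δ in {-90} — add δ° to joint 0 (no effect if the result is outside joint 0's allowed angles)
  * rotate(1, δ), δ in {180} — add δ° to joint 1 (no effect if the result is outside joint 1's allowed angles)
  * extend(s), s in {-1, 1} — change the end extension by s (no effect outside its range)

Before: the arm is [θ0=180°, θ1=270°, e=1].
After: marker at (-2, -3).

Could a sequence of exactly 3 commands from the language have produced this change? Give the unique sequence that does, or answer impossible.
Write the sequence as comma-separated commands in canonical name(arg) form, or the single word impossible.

rotate(0, -90), rotate(0, -90), rotate(0, -90)

initial: [θ0=180°, θ1=270°, e=1]
[1] after rotate(0, -90): [θ0=90°, θ1=270°, e=1]
[2] after rotate(0, -90): [θ0=0°, θ1=270°, e=1]
[3] after rotate(0, -90): [θ0=270°, θ1=270°, e=1]
all 64 alternatives checked — unique.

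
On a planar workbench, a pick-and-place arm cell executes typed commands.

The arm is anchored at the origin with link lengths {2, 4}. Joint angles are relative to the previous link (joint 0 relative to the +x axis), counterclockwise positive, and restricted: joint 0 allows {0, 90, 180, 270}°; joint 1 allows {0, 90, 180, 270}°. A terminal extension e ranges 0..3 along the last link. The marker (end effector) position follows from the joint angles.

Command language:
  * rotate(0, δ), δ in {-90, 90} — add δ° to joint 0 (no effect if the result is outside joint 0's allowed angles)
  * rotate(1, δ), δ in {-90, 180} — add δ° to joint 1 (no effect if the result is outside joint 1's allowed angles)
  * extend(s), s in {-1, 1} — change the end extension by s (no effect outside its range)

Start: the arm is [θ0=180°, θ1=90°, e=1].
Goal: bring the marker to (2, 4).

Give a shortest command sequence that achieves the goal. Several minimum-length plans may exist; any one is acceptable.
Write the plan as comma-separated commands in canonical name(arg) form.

from: [θ0=180°, θ1=90°, e=1]
t=1 rotate(0, -90) ⇒ [θ0=90°, θ1=90°, e=1]
t=2 rotate(0, -90) ⇒ [θ0=0°, θ1=90°, e=1]
t=3 extend(-1) ⇒ [θ0=0°, θ1=90°, e=0]
nothing shorter than 3 reaches the goal.

rotate(0, -90), rotate(0, -90), extend(-1)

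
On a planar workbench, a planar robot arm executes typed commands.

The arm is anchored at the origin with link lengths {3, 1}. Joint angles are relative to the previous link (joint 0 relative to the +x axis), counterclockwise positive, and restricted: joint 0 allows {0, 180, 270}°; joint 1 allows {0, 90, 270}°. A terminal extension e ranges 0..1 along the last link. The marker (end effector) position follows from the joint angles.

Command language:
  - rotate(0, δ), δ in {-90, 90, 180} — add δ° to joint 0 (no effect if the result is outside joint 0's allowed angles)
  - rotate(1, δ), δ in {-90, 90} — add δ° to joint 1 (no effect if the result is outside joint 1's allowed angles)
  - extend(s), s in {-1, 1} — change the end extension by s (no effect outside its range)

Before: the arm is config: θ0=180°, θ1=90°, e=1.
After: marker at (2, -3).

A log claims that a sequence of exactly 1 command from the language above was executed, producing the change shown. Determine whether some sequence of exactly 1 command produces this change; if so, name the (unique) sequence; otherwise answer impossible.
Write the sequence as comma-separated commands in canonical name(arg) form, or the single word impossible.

start: config: θ0=180°, θ1=90°, e=1
t=1 rotate(0, 90) ⇒ config: θ0=270°, θ1=90°, e=1
uniquely the one of 7 1-step routes that fits.

rotate(0, 90)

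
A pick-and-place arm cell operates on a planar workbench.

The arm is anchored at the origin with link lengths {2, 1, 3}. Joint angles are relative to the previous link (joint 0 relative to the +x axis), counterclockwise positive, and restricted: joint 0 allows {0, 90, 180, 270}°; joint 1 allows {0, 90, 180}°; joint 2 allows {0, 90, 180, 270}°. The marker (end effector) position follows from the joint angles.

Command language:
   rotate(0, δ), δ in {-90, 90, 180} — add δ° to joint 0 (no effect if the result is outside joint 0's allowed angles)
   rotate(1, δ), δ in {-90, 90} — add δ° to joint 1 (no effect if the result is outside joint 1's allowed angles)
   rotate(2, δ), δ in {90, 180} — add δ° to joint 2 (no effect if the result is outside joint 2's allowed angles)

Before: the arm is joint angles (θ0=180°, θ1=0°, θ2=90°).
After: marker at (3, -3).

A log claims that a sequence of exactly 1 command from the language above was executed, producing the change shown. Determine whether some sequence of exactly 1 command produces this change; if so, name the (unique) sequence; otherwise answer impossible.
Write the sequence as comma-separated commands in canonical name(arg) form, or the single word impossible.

rotate(0, 90)

start: joint angles (θ0=180°, θ1=0°, θ2=90°)
t=1 rotate(0, 90) ⇒ joint angles (θ0=270°, θ1=0°, θ2=90°)
all 7 alternatives checked — unique.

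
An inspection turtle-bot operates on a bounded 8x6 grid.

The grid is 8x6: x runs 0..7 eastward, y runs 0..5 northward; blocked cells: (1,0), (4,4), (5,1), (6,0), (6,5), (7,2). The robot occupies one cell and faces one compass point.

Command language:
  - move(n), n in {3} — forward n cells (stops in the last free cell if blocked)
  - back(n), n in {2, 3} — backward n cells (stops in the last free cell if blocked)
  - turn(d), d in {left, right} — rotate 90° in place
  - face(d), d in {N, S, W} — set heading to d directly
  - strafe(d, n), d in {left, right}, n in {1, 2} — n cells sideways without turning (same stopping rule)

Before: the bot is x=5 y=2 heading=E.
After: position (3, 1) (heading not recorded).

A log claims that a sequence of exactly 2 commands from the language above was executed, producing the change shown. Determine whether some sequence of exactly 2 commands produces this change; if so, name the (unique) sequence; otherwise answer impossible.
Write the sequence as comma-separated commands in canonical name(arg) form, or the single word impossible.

back(2), strafe(right, 1)

key: order matters: swapping back(2) and strafe(right, 1) lands elsewhere
t0: x=5 y=2 heading=E
step 1 (back(2)): x=3 y=2 heading=E
step 2 (strafe(right, 1)): x=3 y=1 heading=E
all 144 alternatives checked — unique.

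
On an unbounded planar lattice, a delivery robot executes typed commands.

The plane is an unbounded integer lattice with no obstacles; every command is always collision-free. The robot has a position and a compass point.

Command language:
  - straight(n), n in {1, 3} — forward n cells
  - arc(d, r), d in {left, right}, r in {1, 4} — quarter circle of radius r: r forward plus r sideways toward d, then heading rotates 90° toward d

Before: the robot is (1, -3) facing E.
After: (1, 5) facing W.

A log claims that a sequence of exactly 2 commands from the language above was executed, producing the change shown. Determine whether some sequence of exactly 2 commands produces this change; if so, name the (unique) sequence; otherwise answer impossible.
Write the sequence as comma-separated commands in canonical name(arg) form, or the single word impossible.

arc(left, 4), arc(left, 4)

key: position moved to (1,5) AND the heading swung to W — translation plus rotation needed
begin: (1, -3) facing E
1. arc(left, 4) → (5, 1) facing N
2. arc(left, 4) → (1, 5) facing W
all 36 alternatives checked — unique.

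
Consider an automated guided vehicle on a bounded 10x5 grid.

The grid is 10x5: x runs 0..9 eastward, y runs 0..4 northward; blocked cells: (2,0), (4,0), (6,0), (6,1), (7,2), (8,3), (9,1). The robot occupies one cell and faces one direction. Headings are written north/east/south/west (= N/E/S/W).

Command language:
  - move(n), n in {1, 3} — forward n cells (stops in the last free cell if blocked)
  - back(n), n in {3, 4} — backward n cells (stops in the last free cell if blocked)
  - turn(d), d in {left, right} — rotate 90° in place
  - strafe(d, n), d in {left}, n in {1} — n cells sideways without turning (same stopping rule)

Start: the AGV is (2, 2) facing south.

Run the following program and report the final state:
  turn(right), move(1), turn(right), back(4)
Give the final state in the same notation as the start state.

(1, 0) facing north

t0: (2, 2) facing south
1. turn(right) → (2, 2) facing west
2. move(1) → (1, 2) facing west
3. turn(right) → (1, 2) facing north
4. back(4) → (1, 0) facing north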